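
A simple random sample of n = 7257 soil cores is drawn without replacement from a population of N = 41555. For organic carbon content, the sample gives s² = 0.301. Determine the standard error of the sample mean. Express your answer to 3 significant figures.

0.00585

Under SRS without replacement, Var(ȳ) = (1 − f)·s²/n with f = n/N = 7257/41555 = 0.17463602.
Var(ȳ) = (1 − 0.17463602)·0.301/7257 = 0.82536398·4.1477194 × 10^-5 = 3.4233782 × 10^-5.
SE(ȳ) = √(3.4233782 × 10^-5) = 0.00585.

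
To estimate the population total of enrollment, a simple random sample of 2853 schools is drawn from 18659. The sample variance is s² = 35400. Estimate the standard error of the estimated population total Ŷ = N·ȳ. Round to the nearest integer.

Var(Ŷ) = N²·Var(ȳ) = N²·(1 − n/N)·s²/n.
f = 2853/18659 = 0.15290208; Var(ȳ) = 0.84709792·35400/2853 = 10.510784.
Var(Ŷ) = 18659² · 10.510784 = 3.6594165 × 10^9.
SE(Ŷ) = √(3.6594165 × 10^9) = 60493.

60493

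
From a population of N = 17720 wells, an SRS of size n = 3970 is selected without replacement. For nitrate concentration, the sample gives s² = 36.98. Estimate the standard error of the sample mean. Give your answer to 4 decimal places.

0.0850

Under SRS without replacement, Var(ȳ) = (1 − f)·s²/n with f = n/N = 3970/17720 = 0.22404063.
Var(ȳ) = (1 − 0.22404063)·36.98/3970 = 0.77595937·0.0093148615 = 0.007227954.
SE(ȳ) = √(0.007227954) = 0.0850.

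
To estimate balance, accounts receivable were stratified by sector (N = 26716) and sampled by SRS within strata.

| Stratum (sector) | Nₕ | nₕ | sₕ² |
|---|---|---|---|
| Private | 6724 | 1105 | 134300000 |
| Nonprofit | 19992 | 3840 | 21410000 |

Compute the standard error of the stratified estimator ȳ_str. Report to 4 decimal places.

Var(ȳ_str) = Σₕ Wₕ²(1 − fₕ)sₕ²/nₕ with Wₕ = Nₕ/N, N = 26716.
Private: Wₕ = 0.25168438; term = 0.25168438²·(1 − 0.16433670)·134300000/1105 = 6433.6525.
Nonprofit: Wₕ = 0.74831562; term = 0.74831562²·(1 − 0.19207683)·21410000/3840 = 2522.4648.
Sum = 8956.1173.
SE = √(8956.1173) = 94.6368.

94.6368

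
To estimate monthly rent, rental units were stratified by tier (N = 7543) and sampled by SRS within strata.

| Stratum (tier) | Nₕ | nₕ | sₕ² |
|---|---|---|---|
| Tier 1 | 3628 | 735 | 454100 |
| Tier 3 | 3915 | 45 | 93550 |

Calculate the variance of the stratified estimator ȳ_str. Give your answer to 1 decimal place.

667.6

Var(ȳ_str) = Σₕ Wₕ²(1 − fₕ)sₕ²/nₕ with Wₕ = Nₕ/N, N = 7543.
Tier 1: Wₕ = 0.48097574; term = 0.48097574²·(1 − 0.20259096)·454100/735 = 113.97029.
Tier 3: Wₕ = 0.51902426; term = 0.51902426²·(1 − 0.01149425)·93550/45 = 553.58689.
Sum = 667.55718.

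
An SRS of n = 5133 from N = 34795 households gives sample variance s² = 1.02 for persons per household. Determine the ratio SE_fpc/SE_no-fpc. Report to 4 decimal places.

f = n/N = 5133/34795 = 0.14752120.
SE_no-fpc = √(s²/n) = 0.014096603; SE_fpc = √((1−f)s²/n) = 0.013015362.
Ratio = √(1−f) = 0.92329779.

0.9233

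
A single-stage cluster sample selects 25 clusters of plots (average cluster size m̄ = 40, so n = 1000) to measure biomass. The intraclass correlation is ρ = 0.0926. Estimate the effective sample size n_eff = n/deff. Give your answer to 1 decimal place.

deff = 1 + (40 − 1)·0.0926 = 1 + 3.6114 = 4.6114.
n_eff = 1000 / 4.6114 = 216.9.

216.9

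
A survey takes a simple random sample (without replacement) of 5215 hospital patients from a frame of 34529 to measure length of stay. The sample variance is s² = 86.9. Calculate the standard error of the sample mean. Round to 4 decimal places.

0.1189

Under SRS without replacement, Var(ȳ) = (1 − f)·s²/n with f = n/N = 5215/34529 = 0.15103247.
Var(ȳ) = (1 − 0.15103247)·86.9/5215 = 0.84896753·0.016663471 = 0.014146746.
SE(ȳ) = √(0.014146746) = 0.1189.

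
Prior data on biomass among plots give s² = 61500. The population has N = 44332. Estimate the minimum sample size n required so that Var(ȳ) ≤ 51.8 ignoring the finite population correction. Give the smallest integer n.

Without fpc, n₀ = s²/D = 61500/51.8 = 1187.2587.
Rounding up, n = 1188.

1188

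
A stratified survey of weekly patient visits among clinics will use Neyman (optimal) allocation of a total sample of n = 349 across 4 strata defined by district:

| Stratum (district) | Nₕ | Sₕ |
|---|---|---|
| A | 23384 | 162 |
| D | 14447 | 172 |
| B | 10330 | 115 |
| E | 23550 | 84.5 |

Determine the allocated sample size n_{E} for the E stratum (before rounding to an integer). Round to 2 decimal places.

Neyman allocation: nₕ = n·NₕSₕ / Σⱼ NⱼSⱼ.
Σ NⱼSⱼ = 23384·162 + 14447·172 + 10330·115 + 23550·84.5 = 9.451017 × 10^6.
n_{E} = 349·23550·84.5 / (9.451017 × 10^6) = 73.48.

73.48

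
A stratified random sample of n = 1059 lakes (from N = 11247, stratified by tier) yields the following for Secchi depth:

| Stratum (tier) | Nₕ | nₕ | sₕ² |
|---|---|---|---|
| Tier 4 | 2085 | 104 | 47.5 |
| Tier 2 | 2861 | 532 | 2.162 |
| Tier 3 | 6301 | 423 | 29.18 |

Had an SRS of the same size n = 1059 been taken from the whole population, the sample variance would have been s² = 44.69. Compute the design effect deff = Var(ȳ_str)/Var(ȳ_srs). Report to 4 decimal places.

0.9241

Var(ȳ_str) = Σ Wₕ²(1−fₕ)sₕ²/nₕ with Wₕ = Nₕ/11247:
  Tier 4: (2085/11247)²·(1−104/2085)·47.5/104 = 0.014913426
  Tier 2: (2861/11247)²·(1−532/2861)·2.162/532 = 2.1407109 × 10^-4
  Tier 3: (6301/11247)²·(1−423/6301)·29.18/423 = 0.020198103
  → Var(ȳ_str) = 0.0353256.
Var(ȳ_srs) = (1 − 1059/11247)·44.69/1059 = 0.038226685.
deff = 0.0353256 / 0.038226685 = 0.9241.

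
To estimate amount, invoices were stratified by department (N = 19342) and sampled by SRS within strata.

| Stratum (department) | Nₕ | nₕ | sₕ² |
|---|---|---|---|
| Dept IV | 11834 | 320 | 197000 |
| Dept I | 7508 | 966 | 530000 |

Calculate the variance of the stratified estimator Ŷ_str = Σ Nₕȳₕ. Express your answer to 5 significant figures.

Var(Ŷ_str) = Σₕ Nₕ²(1 − fₕ)sₕ²/nₕ.
Dept IV: 11834²·(1 − 320/11834)·197000/320 = 8.3883016 × 10^10.
Dept I: 7508²·(1 − 966/7508)·530000/966 = 2.6948435 × 10^10.
Sum = 1.1083145 × 10^11.

1.1083 × 10^11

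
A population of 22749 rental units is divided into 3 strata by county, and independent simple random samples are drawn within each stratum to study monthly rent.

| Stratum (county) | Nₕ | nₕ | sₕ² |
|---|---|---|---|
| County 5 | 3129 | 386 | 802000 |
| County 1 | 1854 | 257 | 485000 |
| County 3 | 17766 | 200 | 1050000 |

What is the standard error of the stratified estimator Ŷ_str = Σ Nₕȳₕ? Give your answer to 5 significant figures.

Var(Ŷ_str) = Σₕ Nₕ²(1 − fₕ)sₕ²/nₕ.
County 5: 3129²·(1 − 386/3129)·802000/386 = 1.7832755 × 10^10.
County 1: 1854²·(1 − 257/1854)·485000/257 = 5.5875737 × 10^9.
County 3: 17766²·(1 − 200/17766)·1050000/200 = 1.6384072 × 10^12.
Sum = 1.6618275 × 10^12.
SE = √(1.6618275 × 10^12) = 1.2891 × 10^6.

1.2891 × 10^6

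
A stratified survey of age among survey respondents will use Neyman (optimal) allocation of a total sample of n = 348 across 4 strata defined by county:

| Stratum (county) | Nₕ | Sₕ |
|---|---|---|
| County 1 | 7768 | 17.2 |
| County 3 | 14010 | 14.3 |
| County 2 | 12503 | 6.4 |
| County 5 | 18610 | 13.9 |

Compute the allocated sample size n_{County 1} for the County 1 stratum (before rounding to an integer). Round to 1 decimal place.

Neyman allocation: nₕ = n·NₕSₕ / Σⱼ NⱼSⱼ.
Σ NⱼSⱼ = 7768·17.2 + 14010·14.3 + 12503·6.4 + 18610·13.9 = 672650.8.
n_{County 1} = 348·7768·17.2 / 672650.8 = 69.1.

69.1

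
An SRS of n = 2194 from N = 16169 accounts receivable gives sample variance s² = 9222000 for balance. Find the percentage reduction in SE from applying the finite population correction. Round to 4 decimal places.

7.0318

f = n/N = 2194/16169 = 0.13569176.
SE_no-fpc = √(s²/n) = 64.832721; SE_fpc = √((1−f)s²/n) = 60.2738.
Ratio = √(1−f) = 0.92968180. Reduction = 100·(1 − 0.92968180) = 7.0318%.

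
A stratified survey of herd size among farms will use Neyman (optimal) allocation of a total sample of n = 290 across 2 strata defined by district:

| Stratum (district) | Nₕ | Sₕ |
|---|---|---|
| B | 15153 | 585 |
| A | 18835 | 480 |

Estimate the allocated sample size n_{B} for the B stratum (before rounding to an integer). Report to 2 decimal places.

Neyman allocation: nₕ = n·NₕSₕ / Σⱼ NⱼSⱼ.
Σ NⱼSⱼ = 15153·585 + 18835·480 = 1.7905305 × 10^7.
n_{B} = 290·15153·585 / (1.7905305 × 10^7) = 143.57.

143.57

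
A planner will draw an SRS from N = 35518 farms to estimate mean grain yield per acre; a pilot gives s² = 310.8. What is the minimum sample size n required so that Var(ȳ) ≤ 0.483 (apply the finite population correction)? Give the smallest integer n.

Without fpc, n₀ = s²/D = 310.8/0.483 = 643.4783.
With fpc, (1 − n/N)·s²/n ≤ D requires n ≥ n₀/(1 + n₀/N) = 643.4783/(1 + 643.4783/35518) = 632.0279.
Rounding up, n = 633.

633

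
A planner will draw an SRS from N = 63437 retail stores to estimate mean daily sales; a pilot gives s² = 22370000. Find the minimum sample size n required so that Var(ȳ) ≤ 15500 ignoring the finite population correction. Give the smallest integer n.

1444

Without fpc, n₀ = s²/D = 22370000/15500 = 1443.2258.
Rounding up, n = 1444.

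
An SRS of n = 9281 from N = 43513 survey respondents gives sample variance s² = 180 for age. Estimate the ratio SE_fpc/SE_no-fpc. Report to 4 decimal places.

0.8870

f = n/N = 9281/43513 = 0.21329258.
SE_no-fpc = √(s²/n) = 0.139264; SE_fpc = √((1−f)s²/n) = 0.12352233.
Ratio = √(1−f) = 0.88696529.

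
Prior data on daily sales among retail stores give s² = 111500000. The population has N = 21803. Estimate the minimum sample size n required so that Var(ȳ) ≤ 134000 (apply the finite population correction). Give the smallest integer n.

802

Without fpc, n₀ = s²/D = 111500000/134000 = 832.0896.
With fpc, (1 − n/N)·s²/n ≤ D requires n ≥ n₀/(1 + n₀/N) = 832.0896/(1 + 832.0896/21803) = 801.5011.
Rounding up, n = 802.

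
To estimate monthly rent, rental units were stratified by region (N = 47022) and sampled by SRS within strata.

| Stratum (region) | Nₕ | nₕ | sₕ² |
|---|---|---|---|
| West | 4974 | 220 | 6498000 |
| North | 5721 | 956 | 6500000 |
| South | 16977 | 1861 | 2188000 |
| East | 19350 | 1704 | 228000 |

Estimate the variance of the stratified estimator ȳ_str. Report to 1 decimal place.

Var(ȳ_str) = Σₕ Wₕ²(1 − fₕ)sₕ²/nₕ with Wₕ = Nₕ/N, N = 47022.
West: Wₕ = 0.10578027; term = 0.10578027²·(1 − 0.04423000)·6498000/220 = 315.8783.
North: Wₕ = 0.12166645; term = 0.12166645²·(1 − 0.16710365)·6500000/956 = 83.82781.
South: Wₕ = 0.36104377; term = 0.36104377²·(1 − 0.10961890)·2188000/1861 = 136.45724.
East: Wₕ = 0.41150951; term = 0.41150951²·(1 − 0.08806202)·228000/1704 = 20.662854.
Sum = 556.8262.

556.8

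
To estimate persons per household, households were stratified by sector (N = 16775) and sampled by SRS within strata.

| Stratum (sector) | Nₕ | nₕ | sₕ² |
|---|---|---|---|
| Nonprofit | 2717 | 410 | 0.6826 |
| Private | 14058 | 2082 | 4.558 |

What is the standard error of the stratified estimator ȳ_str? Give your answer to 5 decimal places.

Var(ȳ_str) = Σₕ Wₕ²(1 − fₕ)sₕ²/nₕ with Wₕ = Nₕ/N, N = 16775.
Nonprofit: Wₕ = 0.16196721; term = 0.16196721²·(1 − 0.15090173)·0.6826/410 = 3.7084686 × 10^-5.
Private: Wₕ = 0.83803279; term = 0.83803279²·(1 − 0.14810073)·4.558/2082 = 0.0013097966.
Sum = 0.0013468813.
SE = √(0.0013468813) = 0.03670.

0.03670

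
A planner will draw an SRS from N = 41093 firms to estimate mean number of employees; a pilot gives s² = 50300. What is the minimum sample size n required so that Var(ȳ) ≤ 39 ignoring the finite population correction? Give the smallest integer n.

Without fpc, n₀ = s²/D = 50300/39 = 1289.7436.
Rounding up, n = 1290.

1290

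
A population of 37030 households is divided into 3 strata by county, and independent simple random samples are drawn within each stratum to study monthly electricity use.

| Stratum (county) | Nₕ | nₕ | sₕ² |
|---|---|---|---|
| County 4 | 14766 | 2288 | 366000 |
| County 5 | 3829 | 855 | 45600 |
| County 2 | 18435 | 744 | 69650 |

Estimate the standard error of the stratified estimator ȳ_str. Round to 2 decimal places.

Var(ȳ_str) = Σₕ Wₕ²(1 − fₕ)sₕ²/nₕ with Wₕ = Nₕ/N, N = 37030.
County 4: Wₕ = 0.39875776; term = 0.39875776²·(1 − 0.15495056)·366000/2288 = 21.494408.
County 5: Wₕ = 0.10340265; term = 0.10340265²·(1 − 0.22329590)·45600/855 = 0.44291219.
County 2: Wₕ = 0.49783959; term = 0.49783959²·(1 − 0.04035801)·69650/744 = 22.265697.
Sum = 44.203017.
SE = √(44.203017) = 6.65.

6.65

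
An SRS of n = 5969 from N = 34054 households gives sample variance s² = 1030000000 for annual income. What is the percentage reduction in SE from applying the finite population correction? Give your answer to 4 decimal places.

9.1859

f = n/N = 5969/34054 = 0.17528044.
SE_no-fpc = √(s²/n) = 415.40127; SE_fpc = √((1−f)s²/n) = 377.24281.
Ratio = √(1−f) = 0.90814072. Reduction = 100·(1 − 0.90814072) = 9.1859%.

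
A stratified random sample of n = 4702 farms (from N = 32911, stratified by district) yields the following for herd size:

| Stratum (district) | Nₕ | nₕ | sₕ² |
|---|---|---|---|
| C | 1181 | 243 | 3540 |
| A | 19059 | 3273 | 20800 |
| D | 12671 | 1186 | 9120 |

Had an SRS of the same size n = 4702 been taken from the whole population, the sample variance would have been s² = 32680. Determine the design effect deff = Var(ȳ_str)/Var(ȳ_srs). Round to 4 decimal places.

0.4723

Var(ȳ_str) = Σ Wₕ²(1−fₕ)sₕ²/nₕ with Wₕ = Nₕ/32911:
  C: (1181/32911)²·(1−243/1181)·3540/243 = 0.014899358
  A: (19059/32911)²·(1−3273/19059)·20800/3273 = 1.7652547
  D: (12671/32911)²·(1−1186/12671)·9120/1186 = 1.0331655
  → Var(ȳ_str) = 2.8133196.
Var(ȳ_srs) = (1 − 4702/32911)·32680/4702 = 5.9572529.
deff = 2.8133196 / 5.9572529 = 0.4723.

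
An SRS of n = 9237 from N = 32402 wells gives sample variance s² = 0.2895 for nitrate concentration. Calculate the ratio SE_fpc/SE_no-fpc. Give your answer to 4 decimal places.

0.8455

f = n/N = 9237/32402 = 0.28507500.
SE_no-fpc = √(s²/n) = 0.0055983341; SE_fpc = √((1−f)s²/n) = 0.0047335727.
Ratio = √(1−f) = 0.84553238.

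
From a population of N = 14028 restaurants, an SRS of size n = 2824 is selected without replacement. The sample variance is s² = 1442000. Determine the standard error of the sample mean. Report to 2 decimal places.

Under SRS without replacement, Var(ȳ) = (1 − f)·s²/n with f = n/N = 2824/14028 = 0.20131166.
Var(ȳ) = (1 − 0.20131166)·1442000/2824 = 0.79868834·510.62323 = 407.82882.
SE(ȳ) = √(407.82882) = 20.19.

20.19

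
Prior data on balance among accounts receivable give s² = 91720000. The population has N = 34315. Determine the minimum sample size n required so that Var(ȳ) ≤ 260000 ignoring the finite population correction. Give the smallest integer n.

353

Without fpc, n₀ = s²/D = 91720000/260000 = 352.7692.
Rounding up, n = 353.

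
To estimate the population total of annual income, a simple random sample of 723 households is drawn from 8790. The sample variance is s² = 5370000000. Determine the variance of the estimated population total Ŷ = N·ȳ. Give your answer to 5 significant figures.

5.2667 × 10^14

Var(Ŷ) = N²·Var(ȳ) = N²·(1 − n/N)·s²/n.
f = 723/8790 = 0.08225256; Var(ȳ) = 0.91774744·5370000000/723 = 6.8164644 × 10^6.
Var(Ŷ) = 8790² · (6.8164644 × 10^6) = 5.2666799 × 10^14.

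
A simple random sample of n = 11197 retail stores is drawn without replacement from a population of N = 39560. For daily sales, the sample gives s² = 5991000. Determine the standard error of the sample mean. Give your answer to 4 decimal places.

19.5860

Under SRS without replacement, Var(ȳ) = (1 − f)·s²/n with f = n/N = 11197/39560 = 0.28303842.
Var(ȳ) = (1 − 0.28303842)·5991000/11197 = 0.71696158·535.05403 = 383.61318.
SE(ȳ) = √(383.61318) = 19.5860.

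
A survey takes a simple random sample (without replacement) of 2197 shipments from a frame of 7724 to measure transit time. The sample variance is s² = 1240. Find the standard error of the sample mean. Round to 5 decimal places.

Under SRS without replacement, Var(ȳ) = (1 − f)·s²/n with f = n/N = 2197/7724 = 0.28443811.
Var(ȳ) = (1 − 0.28443811)·1240/2197 = 0.71556189·0.56440601 = 0.40386743.
SE(ȳ) = √(0.40386743) = 0.63551.

0.63551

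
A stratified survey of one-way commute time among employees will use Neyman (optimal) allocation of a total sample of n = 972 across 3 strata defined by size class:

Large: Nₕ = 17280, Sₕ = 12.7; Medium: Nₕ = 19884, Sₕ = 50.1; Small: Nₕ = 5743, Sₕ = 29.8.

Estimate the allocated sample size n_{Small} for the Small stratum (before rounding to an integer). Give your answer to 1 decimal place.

120.0

Neyman allocation: nₕ = n·NₕSₕ / Σⱼ NⱼSⱼ.
Σ NⱼSⱼ = 17280·12.7 + 19884·50.1 + 5743·29.8 = 1.3867858 × 10^6.
n_{Small} = 972·5743·29.8 / (1.3867858 × 10^6) = 120.0.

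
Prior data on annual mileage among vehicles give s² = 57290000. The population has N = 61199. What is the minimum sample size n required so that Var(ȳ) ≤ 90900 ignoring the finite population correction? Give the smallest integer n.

631

Without fpc, n₀ = s²/D = 57290000/90900 = 630.2530.
Rounding up, n = 631.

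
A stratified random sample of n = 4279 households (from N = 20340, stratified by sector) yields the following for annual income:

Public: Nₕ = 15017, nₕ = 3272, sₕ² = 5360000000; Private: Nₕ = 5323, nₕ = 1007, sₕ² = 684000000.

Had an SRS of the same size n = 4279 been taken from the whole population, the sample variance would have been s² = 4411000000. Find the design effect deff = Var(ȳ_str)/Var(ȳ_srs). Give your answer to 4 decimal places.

0.9043

Var(ȳ_str) = Σ Wₕ²(1−fₕ)sₕ²/nₕ with Wₕ = Nₕ/20340:
  Public: (15017/20340)²·(1−3272/15017)·5360000000/3272 = 698370.36
  Private: (5323/20340)²·(1−1007/5323)·684000000/1007 = 37719.214
  → Var(ȳ_str) = 736089.57.
Var(ȳ_srs) = (1 − 4279/20340)·4411000000/4279 = 813985.01.
deff = 736089.57 / 813985.01 = 0.9043.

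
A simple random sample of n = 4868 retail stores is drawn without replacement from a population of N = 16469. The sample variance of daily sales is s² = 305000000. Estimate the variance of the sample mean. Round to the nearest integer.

44134

Under SRS without replacement, Var(ȳ) = (1 − f)·s²/n with f = n/N = 4868/16469 = 0.29558565.
Var(ȳ) = (1 − 0.29558565)·305000000/4868 = 0.70441435·62654.067 = 44134.424.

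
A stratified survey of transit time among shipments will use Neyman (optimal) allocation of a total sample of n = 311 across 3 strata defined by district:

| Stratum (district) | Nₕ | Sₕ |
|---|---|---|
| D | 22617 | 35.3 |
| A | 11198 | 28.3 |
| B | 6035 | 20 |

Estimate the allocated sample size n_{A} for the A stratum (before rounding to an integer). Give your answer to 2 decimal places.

Neyman allocation: nₕ = n·NₕSₕ / Σⱼ NⱼSⱼ.
Σ NⱼSⱼ = 22617·35.3 + 11198·28.3 + 6035·20 = 1.2359835 × 10^6.
n_{A} = 311·11198·28.3 / (1.2359835 × 10^6) = 79.74.

79.74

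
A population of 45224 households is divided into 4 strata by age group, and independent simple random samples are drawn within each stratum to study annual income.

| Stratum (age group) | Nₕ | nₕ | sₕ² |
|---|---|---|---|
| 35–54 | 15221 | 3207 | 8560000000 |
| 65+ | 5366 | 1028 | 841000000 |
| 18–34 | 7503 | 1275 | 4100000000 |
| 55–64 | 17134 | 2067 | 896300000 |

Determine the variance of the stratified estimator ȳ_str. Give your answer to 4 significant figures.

376200

Var(ȳ_str) = Σₕ Wₕ²(1 − fₕ)sₕ²/nₕ with Wₕ = Nₕ/N, N = 45224.
35–54: Wₕ = 0.33656908; term = 0.33656908²·(1 − 0.21069575)·8560000000/3207 = 238653.43.
65+: Wₕ = 0.11865381; term = 0.11865381²·(1 − 0.19157659)·841000000/1028 = 9311.1892.
18–34: Wₕ = 0.16590748; term = 0.16590748²·(1 − 0.16993203)·4100000000/1275 = 73471.563.
55–64: Wₕ = 0.37886963; term = 0.37886963²·(1 − 0.12063733)·896300000/2067 = 54734.421.
Sum = 376170.6.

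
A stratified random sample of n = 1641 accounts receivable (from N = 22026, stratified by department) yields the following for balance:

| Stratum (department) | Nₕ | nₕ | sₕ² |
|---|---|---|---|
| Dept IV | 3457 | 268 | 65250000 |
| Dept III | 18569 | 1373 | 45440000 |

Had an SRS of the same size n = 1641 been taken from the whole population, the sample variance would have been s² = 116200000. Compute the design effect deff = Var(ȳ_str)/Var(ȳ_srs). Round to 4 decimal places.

Var(ȳ_str) = Σ Wₕ²(1−fₕ)sₕ²/nₕ with Wₕ = Nₕ/22026:
  Dept IV: (3457/22026)²·(1−268/3457)·65250000/268 = 5532.5883
  Dept III: (18569/22026)²·(1−1373/18569)·45440000/1373 = 21782.738
  → Var(ȳ_str) = 27315.326.
Var(ȳ_srs) = (1 − 1641/22026)·116200000/1641 = 65534.898.
deff = 27315.326 / 65534.898 = 0.4168.

0.4168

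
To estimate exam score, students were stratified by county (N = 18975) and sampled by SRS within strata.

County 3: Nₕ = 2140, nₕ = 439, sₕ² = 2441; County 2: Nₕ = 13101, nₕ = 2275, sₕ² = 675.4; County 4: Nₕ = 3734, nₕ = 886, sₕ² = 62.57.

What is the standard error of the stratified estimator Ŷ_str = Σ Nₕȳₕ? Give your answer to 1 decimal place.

7943.4

Var(Ŷ_str) = Σₕ Nₕ²(1 − fₕ)sₕ²/nₕ.
County 3: 2140²·(1 − 439/2140)·2441/439 = 2.0240505 × 10^7.
County 2: 13101²·(1 − 2275/13101)·675.4/2275 = 4.2106789 × 10^7.
County 4: 3734²·(1 − 886/3734)·62.57/886 = 751011.75.
Sum = 6.3098306 × 10^7.
SE = √(6.3098306 × 10^7) = 7943.4.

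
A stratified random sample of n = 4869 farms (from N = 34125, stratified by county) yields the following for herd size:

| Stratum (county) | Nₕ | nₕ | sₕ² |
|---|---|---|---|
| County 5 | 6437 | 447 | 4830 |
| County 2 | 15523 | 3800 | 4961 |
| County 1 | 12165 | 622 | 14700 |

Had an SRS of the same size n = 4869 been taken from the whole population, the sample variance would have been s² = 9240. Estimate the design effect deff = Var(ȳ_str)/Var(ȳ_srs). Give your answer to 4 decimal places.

Var(ȳ_str) = Σ Wₕ²(1−fₕ)sₕ²/nₕ with Wₕ = Nₕ/34125:
  County 5: (6437/34125)²·(1−447/6437)·4830/447 = 0.35777058
  County 2: (15523/34125)²·(1−3800/15523)·4961/3800 = 0.20401154
  County 1: (12165/34125)²·(1−622/12165)·14700/622 = 2.8497872
  → Var(ȳ_str) = 3.4115693.
Var(ȳ_srs) = (1 − 4869/34125)·9240/4869 = 1.626951.
deff = 3.4115693 / 1.626951 = 2.0969.

2.0969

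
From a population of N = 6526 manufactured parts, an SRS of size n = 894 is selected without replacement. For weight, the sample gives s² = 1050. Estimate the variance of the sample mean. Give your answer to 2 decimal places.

1.01

Under SRS without replacement, Var(ȳ) = (1 − f)·s²/n with f = n/N = 894/6526 = 0.13699050.
Var(ȳ) = (1 − 0.13699050)·1050/894 = 0.86300950·1.1744966 = 1.0136018.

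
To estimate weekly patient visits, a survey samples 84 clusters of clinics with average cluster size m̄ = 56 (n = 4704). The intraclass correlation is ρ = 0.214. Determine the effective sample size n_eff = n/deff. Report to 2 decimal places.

deff = 1 + (56 − 1)·0.214 = 1 + 11.77 = 12.77.
n_eff = 4704 / 12.77 = 368.36.

368.36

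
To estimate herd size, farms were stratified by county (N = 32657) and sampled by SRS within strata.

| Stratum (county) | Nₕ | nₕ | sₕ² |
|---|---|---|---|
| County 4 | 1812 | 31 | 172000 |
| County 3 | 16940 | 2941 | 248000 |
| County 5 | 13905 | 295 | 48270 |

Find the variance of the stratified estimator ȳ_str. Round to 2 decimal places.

64.58

Var(ȳ_str) = Σₕ Wₕ²(1 − fₕ)sₕ²/nₕ with Wₕ = Nₕ/N, N = 32657.
County 4: Wₕ = 0.05548581; term = 0.05548581²·(1 − 0.01710817)·172000/31 = 16.789443.
County 3: Wₕ = 0.51872493; term = 0.51872493²·(1 − 0.17361275)·248000/2941 = 18.750571.
County 5: Wₕ = 0.42578926; term = 0.42578926²·(1 − 0.02121539)·48270/295 = 29.035668.
Sum = 64.575682.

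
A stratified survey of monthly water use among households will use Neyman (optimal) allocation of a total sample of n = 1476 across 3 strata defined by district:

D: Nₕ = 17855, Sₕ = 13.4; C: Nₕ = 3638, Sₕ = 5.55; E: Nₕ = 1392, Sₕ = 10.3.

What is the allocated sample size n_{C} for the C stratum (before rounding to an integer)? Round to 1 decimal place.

108.9

Neyman allocation: nₕ = n·NₕSₕ / Σⱼ NⱼSⱼ.
Σ NⱼSⱼ = 17855·13.4 + 3638·5.55 + 1392·10.3 = 273785.5.
n_{C} = 1476·3638·5.55 / 273785.5 = 108.9.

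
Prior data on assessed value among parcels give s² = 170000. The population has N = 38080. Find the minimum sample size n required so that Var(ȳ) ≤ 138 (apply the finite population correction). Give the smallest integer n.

Without fpc, n₀ = s²/D = 170000/138 = 1231.8841.
With fpc, (1 − n/N)·s²/n ≤ D requires n ≥ n₀/(1 + n₀/N) = 1231.8841/(1 + 1231.8841/38080) = 1193.2816.
Rounding up, n = 1194.

1194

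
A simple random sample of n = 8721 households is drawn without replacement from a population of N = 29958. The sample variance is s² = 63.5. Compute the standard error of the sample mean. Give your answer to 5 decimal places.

0.07184

Under SRS without replacement, Var(ȳ) = (1 − f)·s²/n with f = n/N = 8721/29958 = 0.29110755.
Var(ȳ) = (1 − 0.29110755)·63.5/8721 = 0.70889245·0.0072812751 = 0.0051616409.
SE(ȳ) = √(0.0051616409) = 0.07184.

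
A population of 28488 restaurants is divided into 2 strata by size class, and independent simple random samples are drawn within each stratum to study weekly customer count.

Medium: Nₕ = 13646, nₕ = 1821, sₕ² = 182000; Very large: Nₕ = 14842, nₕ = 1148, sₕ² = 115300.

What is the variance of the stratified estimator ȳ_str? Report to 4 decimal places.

45.0249

Var(ȳ_str) = Σₕ Wₕ²(1 − fₕ)sₕ²/nₕ with Wₕ = Nₕ/N, N = 28488.
Medium: Wₕ = 0.47900871; term = 0.47900871²·(1 − 0.13344570)·182000/1821 = 19.872113.
Very large: Wₕ = 0.52099129; term = 0.52099129²·(1 − 0.07734807)·115300/1148 = 25.152795.
Sum = 45.024908.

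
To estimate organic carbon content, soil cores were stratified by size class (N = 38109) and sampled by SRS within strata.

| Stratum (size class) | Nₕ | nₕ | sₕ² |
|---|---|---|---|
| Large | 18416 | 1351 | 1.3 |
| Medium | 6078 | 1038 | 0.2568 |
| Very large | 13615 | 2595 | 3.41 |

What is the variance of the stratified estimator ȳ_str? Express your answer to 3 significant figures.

3.49 × 10^-4

Var(ȳ_str) = Σₕ Wₕ²(1 − fₕ)sₕ²/nₕ with Wₕ = Nₕ/N, N = 38109.
Large: Wₕ = 0.48324543; term = 0.48324543²·(1 − 0.07336012)·1.3/1351 = 2.0822578 × 10^-4.
Medium: Wₕ = 0.15948988; term = 0.15948988²·(1 − 0.17077986)·0.2568/1038 = 5.2183571 × 10^-6.
Very large: Wₕ = 0.35726469; term = 0.35726469²·(1 − 0.19059860)·3.41/2595 = 1.3575666 × 10^-4.
Sum = 3.492008 × 10^-4.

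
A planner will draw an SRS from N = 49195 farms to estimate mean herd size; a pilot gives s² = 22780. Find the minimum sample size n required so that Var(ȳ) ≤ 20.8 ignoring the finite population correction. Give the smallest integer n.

1096

Without fpc, n₀ = s²/D = 22780/20.8 = 1095.1923.
Rounding up, n = 1096.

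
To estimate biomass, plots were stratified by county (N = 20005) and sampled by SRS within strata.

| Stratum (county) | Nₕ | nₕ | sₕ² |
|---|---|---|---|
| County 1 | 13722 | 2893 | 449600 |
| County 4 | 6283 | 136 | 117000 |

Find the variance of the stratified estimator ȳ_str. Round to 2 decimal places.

Var(ȳ_str) = Σₕ Wₕ²(1 − fₕ)sₕ²/nₕ with Wₕ = Nₕ/N, N = 20005.
County 1: Wₕ = 0.68592852; term = 0.68592852²·(1 − 0.21082933)·449600/2893 = 57.704081.
County 4: Wₕ = 0.31407148; term = 0.31407148²·(1 − 0.02164571)·117000/136 = 83.023324.
Sum = 140.72741.

140.73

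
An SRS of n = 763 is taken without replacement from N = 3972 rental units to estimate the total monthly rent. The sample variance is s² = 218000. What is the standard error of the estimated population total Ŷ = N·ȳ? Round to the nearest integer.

60347

Var(Ŷ) = N²·Var(ȳ) = N²·(1 − n/N)·s²/n.
f = 763/3972 = 0.19209466; Var(ȳ) = 0.80790534·218000/763 = 230.8301.
Var(Ŷ) = 3972² · 230.8301 = 3.6417566 × 10^9.
SE(Ŷ) = √(3.6417566 × 10^9) = 60347.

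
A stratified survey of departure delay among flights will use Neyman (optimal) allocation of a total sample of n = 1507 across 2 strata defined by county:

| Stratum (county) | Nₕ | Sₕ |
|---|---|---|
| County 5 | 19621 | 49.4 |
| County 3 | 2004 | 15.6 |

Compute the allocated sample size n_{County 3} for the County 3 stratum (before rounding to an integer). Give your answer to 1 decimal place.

47.1

Neyman allocation: nₕ = n·NₕSₕ / Σⱼ NⱼSⱼ.
Σ NⱼSⱼ = 19621·49.4 + 2004·15.6 = 1.0005398 × 10^6.
n_{County 3} = 1507·2004·15.6 / (1.0005398 × 10^6) = 47.1.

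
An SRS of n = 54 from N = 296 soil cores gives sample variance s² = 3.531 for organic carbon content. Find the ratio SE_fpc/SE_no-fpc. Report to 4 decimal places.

0.9042

f = n/N = 54/296 = 0.18243243.
SE_no-fpc = √(s²/n) = 0.25571251; SE_fpc = √((1−f)s²/n) = 0.23121383.
Ratio = √(1−f) = 0.90419443.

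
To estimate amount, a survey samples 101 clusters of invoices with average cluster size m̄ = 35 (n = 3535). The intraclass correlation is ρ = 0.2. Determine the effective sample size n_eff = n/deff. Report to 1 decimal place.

453.2

deff = 1 + (35 − 1)·0.2 = 1 + 6.8 = 7.8.
n_eff = 3535 / 7.8 = 453.2.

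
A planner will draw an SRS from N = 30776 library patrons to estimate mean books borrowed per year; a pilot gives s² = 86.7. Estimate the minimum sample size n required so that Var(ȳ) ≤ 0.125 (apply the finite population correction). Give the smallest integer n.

Without fpc, n₀ = s²/D = 86.7/0.125 = 693.6000.
With fpc, (1 − n/N)·s²/n ≤ D requires n ≥ n₀/(1 + n₀/N) = 693.6000/(1 + 693.6000/30776) = 678.3128.
Rounding up, n = 679.

679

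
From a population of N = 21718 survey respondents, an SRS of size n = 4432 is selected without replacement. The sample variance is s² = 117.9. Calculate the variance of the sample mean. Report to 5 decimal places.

Under SRS without replacement, Var(ȳ) = (1 − f)·s²/n with f = n/N = 4432/21718 = 0.20407036.
Var(ȳ) = (1 − 0.20407036)·117.9/4432 = 0.79592964·0.026601986 = 0.021173309.

0.02117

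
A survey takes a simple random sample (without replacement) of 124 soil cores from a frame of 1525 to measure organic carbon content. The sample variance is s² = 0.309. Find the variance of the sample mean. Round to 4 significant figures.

Under SRS without replacement, Var(ȳ) = (1 − f)·s²/n with f = n/N = 124/1525 = 0.08131148.
Var(ȳ) = (1 − 0.08131148)·0.309/124 = 0.91868852·0.0024919355 = 0.0022893125.

0.002289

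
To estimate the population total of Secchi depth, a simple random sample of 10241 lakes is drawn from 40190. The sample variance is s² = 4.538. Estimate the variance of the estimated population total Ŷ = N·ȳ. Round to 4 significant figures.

533400

Var(Ŷ) = N²·Var(ȳ) = N²·(1 − n/N)·s²/n.
f = 10241/40190 = 0.25481463; Var(ȳ) = 0.74518537·4.538/10241 = 3.3020713 × 10^-4.
Var(Ŷ) = 40190² · (3.3020713 × 10^-4) = 533362.48.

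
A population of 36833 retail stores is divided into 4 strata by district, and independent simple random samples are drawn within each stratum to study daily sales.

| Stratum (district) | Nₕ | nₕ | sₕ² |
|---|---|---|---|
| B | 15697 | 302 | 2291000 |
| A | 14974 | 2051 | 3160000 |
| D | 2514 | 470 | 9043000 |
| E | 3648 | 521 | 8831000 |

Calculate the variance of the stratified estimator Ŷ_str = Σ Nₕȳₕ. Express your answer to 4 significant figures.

2.424 × 10^12

Var(Ŷ_str) = Σₕ Nₕ²(1 − fₕ)sₕ²/nₕ.
B: 15697²·(1 − 302/15697)·2291000/302 = 1.8332196 × 10^12.
A: 14974²·(1 − 2051/14974)·3160000/2051 = 2.9814161 × 10^11.
D: 2514²·(1 − 470/2514)·9043000/470 = 9.8869158 × 10^10.
E: 3648²·(1 − 521/3648)·8831000/521 = 1.9335476 × 10^11.
Sum = 2.4235851 × 10^12.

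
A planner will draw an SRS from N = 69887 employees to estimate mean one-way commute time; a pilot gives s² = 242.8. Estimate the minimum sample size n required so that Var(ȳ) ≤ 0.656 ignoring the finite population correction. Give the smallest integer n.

371

Without fpc, n₀ = s²/D = 242.8/0.656 = 370.1220.
Rounding up, n = 371.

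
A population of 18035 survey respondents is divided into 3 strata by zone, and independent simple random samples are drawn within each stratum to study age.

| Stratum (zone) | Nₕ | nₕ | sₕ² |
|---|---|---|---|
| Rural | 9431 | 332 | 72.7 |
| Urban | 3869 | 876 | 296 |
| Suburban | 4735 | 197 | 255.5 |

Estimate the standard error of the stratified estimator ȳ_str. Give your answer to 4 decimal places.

0.3943

Var(ȳ_str) = Σₕ Wₕ²(1 − fₕ)sₕ²/nₕ with Wₕ = Nₕ/N, N = 18035.
Rural: Wₕ = 0.52292764; term = 0.52292764²·(1 − 0.03520305)·72.7/332 = 0.057771739.
Urban: Wₕ = 0.21452731; term = 0.21452731²·(1 − 0.22641509)·296/876 = 0.012029865.
Suburban: Wₕ = 0.26254505; term = 0.26254505²·(1 − 0.04160507)·255.5/197 = 0.085679487.
Sum = 0.15548109.
SE = √(0.15548109) = 0.3943.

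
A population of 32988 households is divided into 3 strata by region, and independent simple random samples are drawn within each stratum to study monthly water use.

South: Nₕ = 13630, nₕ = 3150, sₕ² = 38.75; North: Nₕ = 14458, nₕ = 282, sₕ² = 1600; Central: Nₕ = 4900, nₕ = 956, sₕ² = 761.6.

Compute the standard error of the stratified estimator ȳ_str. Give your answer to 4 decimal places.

Var(ȳ_str) = Σₕ Wₕ²(1 − fₕ)sₕ²/nₕ with Wₕ = Nₕ/N, N = 32988.
South: Wₕ = 0.41318055; term = 0.41318055²·(1 − 0.23110785)·38.75/3150 = 0.0016147538.
North: Wₕ = 0.43828059; term = 0.43828059²·(1 − 0.01950477)·1600/282 = 1.0686139.
Central: Wₕ = 0.14853886; term = 0.14853886²·(1 − 0.19510204)·761.6/956 = 0.014147837.
Sum = 1.0843765.
SE = √(1.0843765) = 1.0413.

1.0413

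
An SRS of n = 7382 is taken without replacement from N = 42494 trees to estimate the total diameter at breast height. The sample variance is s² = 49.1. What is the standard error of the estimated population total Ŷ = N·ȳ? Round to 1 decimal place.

Var(Ŷ) = N²·Var(ȳ) = N²·(1 − n/N)·s²/n.
f = 7382/42494 = 0.17371864; Var(ȳ) = 0.82628136·49.1/7382 = 0.0054958568.
Var(Ŷ) = 42494² · 0.0054958568 = 9.9240887 × 10^6.
SE(Ŷ) = √(9.9240887 × 10^6) = 3150.3.

3150.3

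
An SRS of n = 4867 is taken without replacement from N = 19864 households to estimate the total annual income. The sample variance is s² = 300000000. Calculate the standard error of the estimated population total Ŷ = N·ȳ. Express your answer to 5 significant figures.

Var(Ŷ) = N²·Var(ȳ) = N²·(1 − n/N)·s²/n.
f = 4867/19864 = 0.24501611; Var(ȳ) = 0.75498389·300000000/4867 = 46536.915.
Var(Ŷ) = 19864² · 46536.915 = 1.8362466 × 10^13.
SE(Ŷ) = √(1.8362466 × 10^13) = 4.2851 × 10^6.

4.2851 × 10^6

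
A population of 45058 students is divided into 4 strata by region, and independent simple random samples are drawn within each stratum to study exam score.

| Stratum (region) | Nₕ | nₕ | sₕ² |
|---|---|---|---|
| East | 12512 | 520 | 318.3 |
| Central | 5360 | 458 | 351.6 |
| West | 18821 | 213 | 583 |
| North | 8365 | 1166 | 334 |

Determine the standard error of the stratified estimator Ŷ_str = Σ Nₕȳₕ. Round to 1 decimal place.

Var(Ŷ_str) = Σₕ Nₕ²(1 − fₕ)sₕ²/nₕ.
East: 12512²·(1 − 520/12512)·318.3/520 = 9.1844182 × 10^7.
Central: 5360²·(1 − 458/5360)·351.6/458 = 2.0170724 × 10^7.
West: 18821²·(1 − 213/18821)·583/213 = 9.5858658 × 10^8.
North: 8365²·(1 − 1166/8365)·334/1166 = 1.7249878 × 10^7.
Sum = 1.0878514 × 10^9.
SE = √(1.0878514 × 10^9) = 32982.6.

32982.6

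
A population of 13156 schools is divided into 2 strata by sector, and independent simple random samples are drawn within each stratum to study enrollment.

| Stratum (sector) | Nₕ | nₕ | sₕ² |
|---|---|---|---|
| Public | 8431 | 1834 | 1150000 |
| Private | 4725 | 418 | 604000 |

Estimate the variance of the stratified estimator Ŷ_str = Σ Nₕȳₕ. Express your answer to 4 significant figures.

6.428 × 10^10

Var(Ŷ_str) = Σₕ Nₕ²(1 − fₕ)sₕ²/nₕ.
Public: 8431²·(1 − 1834/8431)·1150000/1834 = 3.4875792 × 10^10.
Private: 4725²·(1 − 418/4725)·604000/418 = 2.9406094 × 10^10.
Sum = 6.4281886 × 10^10.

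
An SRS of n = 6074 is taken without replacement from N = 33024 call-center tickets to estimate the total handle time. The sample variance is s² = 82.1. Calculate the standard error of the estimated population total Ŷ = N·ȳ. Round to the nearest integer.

Var(Ŷ) = N²·Var(ȳ) = N²·(1 − n/N)·s²/n.
f = 6074/33024 = 0.18392684; Var(ȳ) = 0.81607316·82.1/6074 = 0.011030558.
Var(Ŷ) = 33024² · 0.011030558 = 1.2029756 × 10^7.
SE(Ŷ) = √(1.2029756 × 10^7) = 3468.

3468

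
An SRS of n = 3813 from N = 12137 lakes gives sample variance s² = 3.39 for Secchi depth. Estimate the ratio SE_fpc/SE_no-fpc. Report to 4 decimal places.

f = n/N = 3813/12137 = 0.31416330.
SE_no-fpc = √(s²/n) = 0.029817172; SE_fpc = √((1−f)s²/n) = 0.024693168.
Ratio = √(1−f) = 0.82815258.

0.8282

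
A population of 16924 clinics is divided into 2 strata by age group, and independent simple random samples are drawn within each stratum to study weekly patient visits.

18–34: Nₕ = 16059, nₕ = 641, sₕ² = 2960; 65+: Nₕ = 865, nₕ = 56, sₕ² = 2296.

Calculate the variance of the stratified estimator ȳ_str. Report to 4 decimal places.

4.0920

Var(ȳ_str) = Σₕ Wₕ²(1 − fₕ)sₕ²/nₕ with Wₕ = Nₕ/N, N = 16924.
18–34: Wₕ = 0.94888915; term = 0.94888915²·(1 − 0.03991531)·2960/641 = 3.9918498.
65+: Wₕ = 0.05111085; term = 0.05111085²·(1 − 0.06473988)·2296/56 = 0.1001711.
Sum = 4.0920209.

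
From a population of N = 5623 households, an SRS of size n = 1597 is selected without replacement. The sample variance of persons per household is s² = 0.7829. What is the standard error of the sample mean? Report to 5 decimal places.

0.01873

Under SRS without replacement, Var(ȳ) = (1 − f)·s²/n with f = n/N = 1597/5623 = 0.28401209.
Var(ȳ) = (1 − 0.28401209)·0.7829/1597 = 0.71598791·4.9023168 × 10^-4 = 3.5099996 × 10^-4.
SE(ȳ) = √(3.5099996 × 10^-4) = 0.01873.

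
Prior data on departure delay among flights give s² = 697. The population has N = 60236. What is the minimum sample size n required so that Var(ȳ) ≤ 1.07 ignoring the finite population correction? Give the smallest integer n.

Without fpc, n₀ = s²/D = 697/1.07 = 651.4019.
Rounding up, n = 652.

652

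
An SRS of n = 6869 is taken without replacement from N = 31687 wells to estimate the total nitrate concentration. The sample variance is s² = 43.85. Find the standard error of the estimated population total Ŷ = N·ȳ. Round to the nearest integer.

2241

Var(Ŷ) = N²·Var(ȳ) = N²·(1 − n/N)·s²/n.
f = 6869/31687 = 0.21677660; Var(ȳ) = 0.78322340·43.85/6869 = 0.0049999048.
Var(Ŷ) = 31687² · 0.0049999048 = 5.0202343 × 10^6.
SE(Ŷ) = √(5.0202343 × 10^6) = 2241.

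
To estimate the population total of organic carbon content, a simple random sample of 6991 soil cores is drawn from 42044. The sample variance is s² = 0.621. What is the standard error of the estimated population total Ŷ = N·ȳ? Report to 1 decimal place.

361.8

Var(Ŷ) = N²·Var(ȳ) = N²·(1 − n/N)·s²/n.
f = 6991/42044 = 0.16627818; Var(ȳ) = 0.83372182·0.621/6991 = 7.4058253 × 10^-5.
Var(Ŷ) = 42044² · (7.4058253 × 10^-5) = 130912.62.
SE(Ŷ) = √(130912.62) = 361.8.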